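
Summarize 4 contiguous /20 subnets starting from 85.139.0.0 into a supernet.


Original prefix: /20
Number of subnets: 4 = 2^2
New prefix = 20 - 2 = 18
Supernet: 85.139.0.0/18


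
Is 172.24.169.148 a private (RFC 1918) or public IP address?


RFC 1918 private ranges:
  10.0.0.0/8 (10.0.0.0 - 10.255.255.255)
  172.16.0.0/12 (172.16.0.0 - 172.31.255.255)
  192.168.0.0/16 (192.168.0.0 - 192.168.255.255)
Private (in 172.16.0.0/12)


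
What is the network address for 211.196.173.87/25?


IP:   11010011.11000100.10101101.01010111
Mask: 11111111.11111111.11111111.10000000
AND operation:
Net:  11010011.11000100.10101101.00000000
Network: 211.196.173.0/25


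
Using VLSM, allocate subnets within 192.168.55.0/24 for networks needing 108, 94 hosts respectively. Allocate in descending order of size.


108 hosts -> /25 (126 usable): 192.168.55.0/25
94 hosts -> /25 (126 usable): 192.168.55.128/25
Allocation: 192.168.55.0/25 (108 hosts, 126 usable); 192.168.55.128/25 (94 hosts, 126 usable)


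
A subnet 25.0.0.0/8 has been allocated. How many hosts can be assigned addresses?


Host bits = 32 - 8 = 24
Total addresses = 2^24 = 16777216
Usable = total - 2 (network and broadcast)
Usable hosts: 16777214


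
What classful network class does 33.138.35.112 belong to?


First octet: 33
Binary: 00100001
0xxxxxxx -> Class A (1-126)
Class A, default mask 255.0.0.0 (/8)


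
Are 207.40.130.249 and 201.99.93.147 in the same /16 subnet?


Mask: 255.255.0.0
207.40.130.249 AND mask = 207.40.0.0
201.99.93.147 AND mask = 201.99.0.0
No, different subnets (207.40.0.0 vs 201.99.0.0)


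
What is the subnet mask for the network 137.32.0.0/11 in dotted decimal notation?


/11 means 11 network bits, 21 host bits
Binary: 11111111111000000000000000000000
Mask: 255.224.0.0


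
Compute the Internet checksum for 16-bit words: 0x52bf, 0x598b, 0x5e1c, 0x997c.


Sum all words (with carry folding):
+ 0x52bf = 0x52bf
+ 0x598b = 0xac4a
+ 0x5e1c = 0x0a67
+ 0x997c = 0xa3e3
One's complement: ~0xa3e3
Checksum = 0x5c1c


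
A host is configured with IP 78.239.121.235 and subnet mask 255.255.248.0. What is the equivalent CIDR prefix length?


Binary: 11111111.11111111.11111000.00000000
Count leading 1s
Prefix: /21


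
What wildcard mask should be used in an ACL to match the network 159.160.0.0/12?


Subnet mask: 255.240.0.0
Wildcard = 255.255.255.255 - subnet mask
255 - 255 = 0
255 - 240 = 15
255 - 0 = 255
255 - 0 = 255
Wildcard: 0.15.255.255


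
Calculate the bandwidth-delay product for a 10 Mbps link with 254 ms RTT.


BDP = bandwidth * RTT
= 10 Mbps * 254 ms
= 10 * 1e6 * 254 / 1000 bits
= 2540000 bits
= 317500 bytes
= 310.0586 KB
BDP = 2540000 bits (317500 bytes)


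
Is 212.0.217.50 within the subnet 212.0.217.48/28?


Subnet network: 212.0.217.48
Test IP AND mask: 212.0.217.48
Yes, 212.0.217.50 is in 212.0.217.48/28


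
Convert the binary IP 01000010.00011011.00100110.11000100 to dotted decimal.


01000010 = 66
00011011 = 27
00100110 = 38
11000100 = 196
IP: 66.27.38.196


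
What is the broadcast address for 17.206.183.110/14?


Network: 17.204.0.0/14
Host bits = 18
Set all host bits to 1:
Broadcast: 17.207.255.255


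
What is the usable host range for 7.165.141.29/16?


Network: 7.165.0.0
Broadcast: 7.165.255.255
First usable = network + 1
Last usable = broadcast - 1
Range: 7.165.0.1 to 7.165.255.254


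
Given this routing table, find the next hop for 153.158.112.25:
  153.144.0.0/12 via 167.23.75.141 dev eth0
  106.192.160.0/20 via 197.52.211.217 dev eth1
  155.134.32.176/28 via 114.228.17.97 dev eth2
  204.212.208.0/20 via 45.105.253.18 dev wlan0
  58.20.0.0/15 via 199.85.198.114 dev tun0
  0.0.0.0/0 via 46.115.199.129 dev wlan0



Longest prefix match for 153.158.112.25:
  /12 153.144.0.0: MATCH
  /20 106.192.160.0: no
  /28 155.134.32.176: no
  /20 204.212.208.0: no
  /15 58.20.0.0: no
  /0 0.0.0.0: MATCH
Selected: next-hop 167.23.75.141 via eth0 (matched /12)


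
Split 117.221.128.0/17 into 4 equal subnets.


New prefix = 17 + 2 = 19
Each subnet has 8192 addresses
  117.221.128.0/19
  117.221.160.0/19
  117.221.192.0/19
  117.221.224.0/19
Subnets: 117.221.128.0/19, 117.221.160.0/19, 117.221.192.0/19, 117.221.224.0/19


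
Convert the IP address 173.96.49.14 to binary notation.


173 = 10101101
96 = 01100000
49 = 00110001
14 = 00001110
Binary: 10101101.01100000.00110001.00001110


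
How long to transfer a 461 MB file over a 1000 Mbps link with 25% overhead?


Effective throughput = 1000 * (1 - 25/100) = 750 Mbps
File size in Mb = 461 * 8 = 3688 Mb
Time = 3688 / 750
Time = 4.9173 seconds


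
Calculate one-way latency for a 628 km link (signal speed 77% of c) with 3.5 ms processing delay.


Speed = 0.77 * 3e5 km/s = 231000 km/s
Propagation delay = 628 / 231000 = 0.0027 s = 2.7186 ms
Processing delay = 3.5 ms
Total one-way latency = 6.2186 ms


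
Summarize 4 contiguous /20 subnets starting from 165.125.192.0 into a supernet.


Original prefix: /20
Number of subnets: 4 = 2^2
New prefix = 20 - 2 = 18
Supernet: 165.125.192.0/18


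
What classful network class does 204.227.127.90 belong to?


First octet: 204
Binary: 11001100
110xxxxx -> Class C (192-223)
Class C, default mask 255.255.255.0 (/24)


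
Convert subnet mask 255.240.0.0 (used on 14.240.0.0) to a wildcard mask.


Subnet mask: 255.240.0.0
Wildcard = 255.255.255.255 - subnet mask
255 - 255 = 0
255 - 240 = 15
255 - 0 = 255
255 - 0 = 255
Wildcard: 0.15.255.255


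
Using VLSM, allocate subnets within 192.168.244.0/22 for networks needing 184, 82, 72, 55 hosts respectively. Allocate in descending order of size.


184 hosts -> /24 (254 usable): 192.168.244.0/24
82 hosts -> /25 (126 usable): 192.168.245.0/25
72 hosts -> /25 (126 usable): 192.168.245.128/25
55 hosts -> /26 (62 usable): 192.168.246.0/26
Allocation: 192.168.244.0/24 (184 hosts, 254 usable); 192.168.245.0/25 (82 hosts, 126 usable); 192.168.245.128/25 (72 hosts, 126 usable); 192.168.246.0/26 (55 hosts, 62 usable)


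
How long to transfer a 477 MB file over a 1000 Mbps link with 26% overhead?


Effective throughput = 1000 * (1 - 26/100) = 740 Mbps
File size in Mb = 477 * 8 = 3816 Mb
Time = 3816 / 740
Time = 5.1568 seconds


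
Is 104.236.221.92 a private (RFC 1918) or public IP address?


RFC 1918 private ranges:
  10.0.0.0/8 (10.0.0.0 - 10.255.255.255)
  172.16.0.0/12 (172.16.0.0 - 172.31.255.255)
  192.168.0.0/16 (192.168.0.0 - 192.168.255.255)
Public (not in any RFC 1918 range)


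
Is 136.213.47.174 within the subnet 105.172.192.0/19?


Subnet network: 105.172.192.0
Test IP AND mask: 136.213.32.0
No, 136.213.47.174 is not in 105.172.192.0/19


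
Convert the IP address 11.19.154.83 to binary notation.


11 = 00001011
19 = 00010011
154 = 10011010
83 = 01010011
Binary: 00001011.00010011.10011010.01010011


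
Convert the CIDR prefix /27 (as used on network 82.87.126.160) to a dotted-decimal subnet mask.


/27 means 27 network bits, 5 host bits
Binary: 11111111111111111111111111100000
Mask: 255.255.255.224


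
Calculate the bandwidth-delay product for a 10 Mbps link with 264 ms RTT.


BDP = bandwidth * RTT
= 10 Mbps * 264 ms
= 10 * 1e6 * 264 / 1000 bits
= 2640000 bits
= 330000 bytes
= 322.2656 KB
BDP = 2640000 bits (330000 bytes)


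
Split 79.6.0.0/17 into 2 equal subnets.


New prefix = 17 + 1 = 18
Each subnet has 16384 addresses
  79.6.0.0/18
  79.6.64.0/18
Subnets: 79.6.0.0/18, 79.6.64.0/18


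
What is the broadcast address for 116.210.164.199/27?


Network: 116.210.164.192/27
Host bits = 5
Set all host bits to 1:
Broadcast: 116.210.164.223


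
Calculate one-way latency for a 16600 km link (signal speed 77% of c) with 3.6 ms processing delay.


Speed = 0.77 * 3e5 km/s = 231000 km/s
Propagation delay = 16600 / 231000 = 0.0719 s = 71.8615 ms
Processing delay = 3.6 ms
Total one-way latency = 75.4615 ms


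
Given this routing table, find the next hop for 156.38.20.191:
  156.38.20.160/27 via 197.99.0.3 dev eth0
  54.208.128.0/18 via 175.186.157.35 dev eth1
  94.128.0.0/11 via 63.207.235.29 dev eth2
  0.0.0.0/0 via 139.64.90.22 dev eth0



Longest prefix match for 156.38.20.191:
  /27 156.38.20.160: MATCH
  /18 54.208.128.0: no
  /11 94.128.0.0: no
  /0 0.0.0.0: MATCH
Selected: next-hop 197.99.0.3 via eth0 (matched /27)


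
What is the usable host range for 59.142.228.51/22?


Network: 59.142.228.0
Broadcast: 59.142.231.255
First usable = network + 1
Last usable = broadcast - 1
Range: 59.142.228.1 to 59.142.231.254


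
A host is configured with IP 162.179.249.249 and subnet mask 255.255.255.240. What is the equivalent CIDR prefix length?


Binary: 11111111.11111111.11111111.11110000
Count leading 1s
Prefix: /28


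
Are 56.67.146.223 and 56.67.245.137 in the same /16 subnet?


Mask: 255.255.0.0
56.67.146.223 AND mask = 56.67.0.0
56.67.245.137 AND mask = 56.67.0.0
Yes, same subnet (56.67.0.0)


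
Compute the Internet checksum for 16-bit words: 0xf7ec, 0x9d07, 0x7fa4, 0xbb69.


Sum all words (with carry folding):
+ 0xf7ec = 0xf7ec
+ 0x9d07 = 0x94f4
+ 0x7fa4 = 0x1499
+ 0xbb69 = 0xd002
One's complement: ~0xd002
Checksum = 0x2ffd


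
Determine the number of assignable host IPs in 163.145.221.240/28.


Host bits = 32 - 28 = 4
Total addresses = 2^4 = 16
Usable = total - 2 (network and broadcast)
Usable hosts: 14


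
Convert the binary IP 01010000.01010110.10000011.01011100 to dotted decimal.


01010000 = 80
01010110 = 86
10000011 = 131
01011100 = 92
IP: 80.86.131.92


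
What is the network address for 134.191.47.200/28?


IP:   10000110.10111111.00101111.11001000
Mask: 11111111.11111111.11111111.11110000
AND operation:
Net:  10000110.10111111.00101111.11000000
Network: 134.191.47.192/28


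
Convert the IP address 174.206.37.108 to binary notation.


174 = 10101110
206 = 11001110
37 = 00100101
108 = 01101100
Binary: 10101110.11001110.00100101.01101100


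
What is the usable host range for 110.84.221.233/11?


Network: 110.64.0.0
Broadcast: 110.95.255.255
First usable = network + 1
Last usable = broadcast - 1
Range: 110.64.0.1 to 110.95.255.254


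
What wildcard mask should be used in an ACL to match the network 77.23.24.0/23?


Subnet mask: 255.255.254.0
Wildcard = 255.255.255.255 - subnet mask
255 - 255 = 0
255 - 255 = 0
255 - 254 = 1
255 - 0 = 255
Wildcard: 0.0.1.255


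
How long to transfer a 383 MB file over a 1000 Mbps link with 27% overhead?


Effective throughput = 1000 * (1 - 27/100) = 730 Mbps
File size in Mb = 383 * 8 = 3064 Mb
Time = 3064 / 730
Time = 4.1973 seconds


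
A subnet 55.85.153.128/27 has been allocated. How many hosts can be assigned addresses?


Host bits = 32 - 27 = 5
Total addresses = 2^5 = 32
Usable = total - 2 (network and broadcast)
Usable hosts: 30


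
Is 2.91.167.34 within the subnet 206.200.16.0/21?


Subnet network: 206.200.16.0
Test IP AND mask: 2.91.160.0
No, 2.91.167.34 is not in 206.200.16.0/21


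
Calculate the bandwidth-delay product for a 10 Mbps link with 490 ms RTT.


BDP = bandwidth * RTT
= 10 Mbps * 490 ms
= 10 * 1e6 * 490 / 1000 bits
= 4900000 bits
= 612500 bytes
= 598.1445 KB
BDP = 4900000 bits (612500 bytes)


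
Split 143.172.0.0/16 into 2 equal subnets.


New prefix = 16 + 1 = 17
Each subnet has 32768 addresses
  143.172.0.0/17
  143.172.128.0/17
Subnets: 143.172.0.0/17, 143.172.128.0/17


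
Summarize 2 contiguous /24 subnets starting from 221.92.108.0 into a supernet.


Original prefix: /24
Number of subnets: 2 = 2^1
New prefix = 24 - 1 = 23
Supernet: 221.92.108.0/23


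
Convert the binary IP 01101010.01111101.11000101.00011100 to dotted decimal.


01101010 = 106
01111101 = 125
11000101 = 197
00011100 = 28
IP: 106.125.197.28


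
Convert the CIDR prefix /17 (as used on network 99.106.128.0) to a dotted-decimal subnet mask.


/17 means 17 network bits, 15 host bits
Binary: 11111111111111111000000000000000
Mask: 255.255.128.0


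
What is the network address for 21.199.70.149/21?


IP:   00010101.11000111.01000110.10010101
Mask: 11111111.11111111.11111000.00000000
AND operation:
Net:  00010101.11000111.01000000.00000000
Network: 21.199.64.0/21


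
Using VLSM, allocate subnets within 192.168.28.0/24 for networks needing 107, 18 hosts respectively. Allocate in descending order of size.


107 hosts -> /25 (126 usable): 192.168.28.0/25
18 hosts -> /27 (30 usable): 192.168.28.128/27
Allocation: 192.168.28.0/25 (107 hosts, 126 usable); 192.168.28.128/27 (18 hosts, 30 usable)


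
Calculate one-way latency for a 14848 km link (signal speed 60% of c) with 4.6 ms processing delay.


Speed = 0.6 * 3e5 km/s = 180000 km/s
Propagation delay = 14848 / 180000 = 0.0825 s = 82.4889 ms
Processing delay = 4.6 ms
Total one-way latency = 87.0889 ms


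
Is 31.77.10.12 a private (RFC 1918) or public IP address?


RFC 1918 private ranges:
  10.0.0.0/8 (10.0.0.0 - 10.255.255.255)
  172.16.0.0/12 (172.16.0.0 - 172.31.255.255)
  192.168.0.0/16 (192.168.0.0 - 192.168.255.255)
Public (not in any RFC 1918 range)


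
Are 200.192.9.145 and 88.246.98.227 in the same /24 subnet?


Mask: 255.255.255.0
200.192.9.145 AND mask = 200.192.9.0
88.246.98.227 AND mask = 88.246.98.0
No, different subnets (200.192.9.0 vs 88.246.98.0)


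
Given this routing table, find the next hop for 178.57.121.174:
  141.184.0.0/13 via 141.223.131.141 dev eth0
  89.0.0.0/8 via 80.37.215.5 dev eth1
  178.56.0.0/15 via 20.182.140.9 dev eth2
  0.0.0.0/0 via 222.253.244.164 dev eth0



Longest prefix match for 178.57.121.174:
  /13 141.184.0.0: no
  /8 89.0.0.0: no
  /15 178.56.0.0: MATCH
  /0 0.0.0.0: MATCH
Selected: next-hop 20.182.140.9 via eth2 (matched /15)


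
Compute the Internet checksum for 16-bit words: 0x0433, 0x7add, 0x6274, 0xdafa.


Sum all words (with carry folding):
+ 0x0433 = 0x0433
+ 0x7add = 0x7f10
+ 0x6274 = 0xe184
+ 0xdafa = 0xbc7f
One's complement: ~0xbc7f
Checksum = 0x4380


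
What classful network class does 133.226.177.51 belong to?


First octet: 133
Binary: 10000101
10xxxxxx -> Class B (128-191)
Class B, default mask 255.255.0.0 (/16)


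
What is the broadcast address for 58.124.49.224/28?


Network: 58.124.49.224/28
Host bits = 4
Set all host bits to 1:
Broadcast: 58.124.49.239


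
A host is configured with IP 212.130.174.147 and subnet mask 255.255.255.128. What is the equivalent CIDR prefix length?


Binary: 11111111.11111111.11111111.10000000
Count leading 1s
Prefix: /25


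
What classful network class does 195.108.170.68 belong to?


First octet: 195
Binary: 11000011
110xxxxx -> Class C (192-223)
Class C, default mask 255.255.255.0 (/24)


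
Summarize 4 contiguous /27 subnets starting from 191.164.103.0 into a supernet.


Original prefix: /27
Number of subnets: 4 = 2^2
New prefix = 27 - 2 = 25
Supernet: 191.164.103.0/25


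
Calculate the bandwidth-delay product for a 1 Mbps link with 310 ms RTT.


BDP = bandwidth * RTT
= 1 Mbps * 310 ms
= 1 * 1e6 * 310 / 1000 bits
= 310000 bits
= 38750 bytes
= 37.8418 KB
BDP = 310000 bits (38750 bytes)


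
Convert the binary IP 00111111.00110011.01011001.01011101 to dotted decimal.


00111111 = 63
00110011 = 51
01011001 = 89
01011101 = 93
IP: 63.51.89.93


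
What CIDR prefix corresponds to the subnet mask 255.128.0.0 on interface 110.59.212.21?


Binary: 11111111.10000000.00000000.00000000
Count leading 1s
Prefix: /9


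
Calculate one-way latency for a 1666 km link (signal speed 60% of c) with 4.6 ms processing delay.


Speed = 0.6 * 3e5 km/s = 180000 km/s
Propagation delay = 1666 / 180000 = 0.0093 s = 9.2556 ms
Processing delay = 4.6 ms
Total one-way latency = 13.8556 ms


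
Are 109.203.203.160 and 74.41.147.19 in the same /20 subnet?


Mask: 255.255.240.0
109.203.203.160 AND mask = 109.203.192.0
74.41.147.19 AND mask = 74.41.144.0
No, different subnets (109.203.192.0 vs 74.41.144.0)


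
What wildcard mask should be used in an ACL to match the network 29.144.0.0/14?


Subnet mask: 255.252.0.0
Wildcard = 255.255.255.255 - subnet mask
255 - 255 = 0
255 - 252 = 3
255 - 0 = 255
255 - 0 = 255
Wildcard: 0.3.255.255


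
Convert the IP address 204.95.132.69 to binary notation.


204 = 11001100
95 = 01011111
132 = 10000100
69 = 01000101
Binary: 11001100.01011111.10000100.01000101


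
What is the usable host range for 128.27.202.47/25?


Network: 128.27.202.0
Broadcast: 128.27.202.127
First usable = network + 1
Last usable = broadcast - 1
Range: 128.27.202.1 to 128.27.202.126


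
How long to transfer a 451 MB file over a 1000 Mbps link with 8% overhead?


Effective throughput = 1000 * (1 - 8/100) = 920 Mbps
File size in Mb = 451 * 8 = 3608 Mb
Time = 3608 / 920
Time = 3.9217 seconds


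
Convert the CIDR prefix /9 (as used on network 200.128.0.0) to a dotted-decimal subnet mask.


/9 means 9 network bits, 23 host bits
Binary: 11111111100000000000000000000000
Mask: 255.128.0.0


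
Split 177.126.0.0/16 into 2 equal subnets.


New prefix = 16 + 1 = 17
Each subnet has 32768 addresses
  177.126.0.0/17
  177.126.128.0/17
Subnets: 177.126.0.0/17, 177.126.128.0/17


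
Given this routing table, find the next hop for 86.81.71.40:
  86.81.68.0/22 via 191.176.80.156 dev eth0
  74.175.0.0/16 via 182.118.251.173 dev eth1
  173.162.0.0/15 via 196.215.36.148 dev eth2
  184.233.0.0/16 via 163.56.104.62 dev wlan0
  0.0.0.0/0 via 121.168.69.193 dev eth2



Longest prefix match for 86.81.71.40:
  /22 86.81.68.0: MATCH
  /16 74.175.0.0: no
  /15 173.162.0.0: no
  /16 184.233.0.0: no
  /0 0.0.0.0: MATCH
Selected: next-hop 191.176.80.156 via eth0 (matched /22)


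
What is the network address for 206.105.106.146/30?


IP:   11001110.01101001.01101010.10010010
Mask: 11111111.11111111.11111111.11111100
AND operation:
Net:  11001110.01101001.01101010.10010000
Network: 206.105.106.144/30


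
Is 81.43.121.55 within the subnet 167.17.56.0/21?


Subnet network: 167.17.56.0
Test IP AND mask: 81.43.120.0
No, 81.43.121.55 is not in 167.17.56.0/21


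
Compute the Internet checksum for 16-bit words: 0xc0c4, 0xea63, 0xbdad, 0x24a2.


Sum all words (with carry folding):
+ 0xc0c4 = 0xc0c4
+ 0xea63 = 0xab28
+ 0xbdad = 0x68d6
+ 0x24a2 = 0x8d78
One's complement: ~0x8d78
Checksum = 0x7287


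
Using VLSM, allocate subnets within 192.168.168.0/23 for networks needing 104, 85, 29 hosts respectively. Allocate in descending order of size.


104 hosts -> /25 (126 usable): 192.168.168.0/25
85 hosts -> /25 (126 usable): 192.168.168.128/25
29 hosts -> /27 (30 usable): 192.168.169.0/27
Allocation: 192.168.168.0/25 (104 hosts, 126 usable); 192.168.168.128/25 (85 hosts, 126 usable); 192.168.169.0/27 (29 hosts, 30 usable)


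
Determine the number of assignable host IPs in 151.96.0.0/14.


Host bits = 32 - 14 = 18
Total addresses = 2^18 = 262144
Usable = total - 2 (network and broadcast)
Usable hosts: 262142


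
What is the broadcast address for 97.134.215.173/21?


Network: 97.134.208.0/21
Host bits = 11
Set all host bits to 1:
Broadcast: 97.134.215.255


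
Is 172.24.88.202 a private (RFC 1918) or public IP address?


RFC 1918 private ranges:
  10.0.0.0/8 (10.0.0.0 - 10.255.255.255)
  172.16.0.0/12 (172.16.0.0 - 172.31.255.255)
  192.168.0.0/16 (192.168.0.0 - 192.168.255.255)
Private (in 172.16.0.0/12)


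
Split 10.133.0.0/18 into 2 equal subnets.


New prefix = 18 + 1 = 19
Each subnet has 8192 addresses
  10.133.0.0/19
  10.133.32.0/19
Subnets: 10.133.0.0/19, 10.133.32.0/19


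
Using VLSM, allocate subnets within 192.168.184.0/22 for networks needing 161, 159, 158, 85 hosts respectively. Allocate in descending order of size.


161 hosts -> /24 (254 usable): 192.168.184.0/24
159 hosts -> /24 (254 usable): 192.168.185.0/24
158 hosts -> /24 (254 usable): 192.168.186.0/24
85 hosts -> /25 (126 usable): 192.168.187.0/25
Allocation: 192.168.184.0/24 (161 hosts, 254 usable); 192.168.185.0/24 (159 hosts, 254 usable); 192.168.186.0/24 (158 hosts, 254 usable); 192.168.187.0/25 (85 hosts, 126 usable)


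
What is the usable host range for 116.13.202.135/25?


Network: 116.13.202.128
Broadcast: 116.13.202.255
First usable = network + 1
Last usable = broadcast - 1
Range: 116.13.202.129 to 116.13.202.254


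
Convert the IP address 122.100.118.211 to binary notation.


122 = 01111010
100 = 01100100
118 = 01110110
211 = 11010011
Binary: 01111010.01100100.01110110.11010011


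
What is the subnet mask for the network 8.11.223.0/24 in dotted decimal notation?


/24 means 24 network bits, 8 host bits
Binary: 11111111111111111111111100000000
Mask: 255.255.255.0


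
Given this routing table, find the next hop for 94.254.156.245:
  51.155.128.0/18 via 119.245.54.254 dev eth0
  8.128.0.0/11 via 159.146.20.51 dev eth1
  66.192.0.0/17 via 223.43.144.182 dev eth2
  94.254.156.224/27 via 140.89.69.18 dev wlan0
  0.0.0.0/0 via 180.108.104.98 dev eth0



Longest prefix match for 94.254.156.245:
  /18 51.155.128.0: no
  /11 8.128.0.0: no
  /17 66.192.0.0: no
  /27 94.254.156.224: MATCH
  /0 0.0.0.0: MATCH
Selected: next-hop 140.89.69.18 via wlan0 (matched /27)


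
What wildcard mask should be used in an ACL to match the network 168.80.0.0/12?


Subnet mask: 255.240.0.0
Wildcard = 255.255.255.255 - subnet mask
255 - 255 = 0
255 - 240 = 15
255 - 0 = 255
255 - 0 = 255
Wildcard: 0.15.255.255


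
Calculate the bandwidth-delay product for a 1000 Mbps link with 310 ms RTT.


BDP = bandwidth * RTT
= 1000 Mbps * 310 ms
= 1000 * 1e6 * 310 / 1000 bits
= 310000000 bits
= 38750000 bytes
= 37841.7969 KB
BDP = 310000000 bits (38750000 bytes)


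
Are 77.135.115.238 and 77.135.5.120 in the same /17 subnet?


Mask: 255.255.128.0
77.135.115.238 AND mask = 77.135.0.0
77.135.5.120 AND mask = 77.135.0.0
Yes, same subnet (77.135.0.0)


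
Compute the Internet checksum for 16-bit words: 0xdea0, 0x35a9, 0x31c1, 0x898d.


Sum all words (with carry folding):
+ 0xdea0 = 0xdea0
+ 0x35a9 = 0x144a
+ 0x31c1 = 0x460b
+ 0x898d = 0xcf98
One's complement: ~0xcf98
Checksum = 0x3067


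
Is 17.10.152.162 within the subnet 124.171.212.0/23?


Subnet network: 124.171.212.0
Test IP AND mask: 17.10.152.0
No, 17.10.152.162 is not in 124.171.212.0/23


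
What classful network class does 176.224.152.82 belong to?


First octet: 176
Binary: 10110000
10xxxxxx -> Class B (128-191)
Class B, default mask 255.255.0.0 (/16)


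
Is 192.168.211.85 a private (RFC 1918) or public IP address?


RFC 1918 private ranges:
  10.0.0.0/8 (10.0.0.0 - 10.255.255.255)
  172.16.0.0/12 (172.16.0.0 - 172.31.255.255)
  192.168.0.0/16 (192.168.0.0 - 192.168.255.255)
Private (in 192.168.0.0/16)


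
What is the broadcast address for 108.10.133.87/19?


Network: 108.10.128.0/19
Host bits = 13
Set all host bits to 1:
Broadcast: 108.10.159.255


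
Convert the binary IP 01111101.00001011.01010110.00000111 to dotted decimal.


01111101 = 125
00001011 = 11
01010110 = 86
00000111 = 7
IP: 125.11.86.7


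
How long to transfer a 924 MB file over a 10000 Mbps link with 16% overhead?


Effective throughput = 10000 * (1 - 16/100) = 8400 Mbps
File size in Mb = 924 * 8 = 7392 Mb
Time = 7392 / 8400
Time = 0.88 seconds


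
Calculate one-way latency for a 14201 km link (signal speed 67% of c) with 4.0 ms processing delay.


Speed = 0.67 * 3e5 km/s = 201000 km/s
Propagation delay = 14201 / 201000 = 0.0707 s = 70.6517 ms
Processing delay = 4.0 ms
Total one-way latency = 74.6517 ms


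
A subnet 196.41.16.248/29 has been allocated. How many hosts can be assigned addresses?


Host bits = 32 - 29 = 3
Total addresses = 2^3 = 8
Usable = total - 2 (network and broadcast)
Usable hosts: 6


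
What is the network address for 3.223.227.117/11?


IP:   00000011.11011111.11100011.01110101
Mask: 11111111.11100000.00000000.00000000
AND operation:
Net:  00000011.11000000.00000000.00000000
Network: 3.192.0.0/11


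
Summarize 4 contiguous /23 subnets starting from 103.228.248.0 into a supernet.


Original prefix: /23
Number of subnets: 4 = 2^2
New prefix = 23 - 2 = 21
Supernet: 103.228.248.0/21


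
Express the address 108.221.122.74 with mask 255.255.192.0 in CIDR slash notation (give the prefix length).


Binary: 11111111.11111111.11000000.00000000
Count leading 1s
Prefix: /18


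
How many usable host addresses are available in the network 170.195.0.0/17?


Host bits = 32 - 17 = 15
Total addresses = 2^15 = 32768
Usable = total - 2 (network and broadcast)
Usable hosts: 32766


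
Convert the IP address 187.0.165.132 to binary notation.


187 = 10111011
0 = 00000000
165 = 10100101
132 = 10000100
Binary: 10111011.00000000.10100101.10000100


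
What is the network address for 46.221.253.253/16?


IP:   00101110.11011101.11111101.11111101
Mask: 11111111.11111111.00000000.00000000
AND operation:
Net:  00101110.11011101.00000000.00000000
Network: 46.221.0.0/16


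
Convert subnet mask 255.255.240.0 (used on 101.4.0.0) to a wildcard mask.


Subnet mask: 255.255.240.0
Wildcard = 255.255.255.255 - subnet mask
255 - 255 = 0
255 - 255 = 0
255 - 240 = 15
255 - 0 = 255
Wildcard: 0.0.15.255


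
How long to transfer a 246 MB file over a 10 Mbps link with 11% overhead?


Effective throughput = 10 * (1 - 11/100) = 8.9 Mbps
File size in Mb = 246 * 8 = 1968 Mb
Time = 1968 / 8.9
Time = 221.1236 seconds


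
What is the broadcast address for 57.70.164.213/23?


Network: 57.70.164.0/23
Host bits = 9
Set all host bits to 1:
Broadcast: 57.70.165.255


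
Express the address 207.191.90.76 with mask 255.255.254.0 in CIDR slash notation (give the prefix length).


Binary: 11111111.11111111.11111110.00000000
Count leading 1s
Prefix: /23


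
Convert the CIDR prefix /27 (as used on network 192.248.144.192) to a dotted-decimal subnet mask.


/27 means 27 network bits, 5 host bits
Binary: 11111111111111111111111111100000
Mask: 255.255.255.224


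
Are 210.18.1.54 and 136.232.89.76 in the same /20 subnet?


Mask: 255.255.240.0
210.18.1.54 AND mask = 210.18.0.0
136.232.89.76 AND mask = 136.232.80.0
No, different subnets (210.18.0.0 vs 136.232.80.0)


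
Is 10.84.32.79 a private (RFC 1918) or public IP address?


RFC 1918 private ranges:
  10.0.0.0/8 (10.0.0.0 - 10.255.255.255)
  172.16.0.0/12 (172.16.0.0 - 172.31.255.255)
  192.168.0.0/16 (192.168.0.0 - 192.168.255.255)
Private (in 10.0.0.0/8)


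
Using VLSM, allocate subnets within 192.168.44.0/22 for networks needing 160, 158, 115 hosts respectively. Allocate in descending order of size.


160 hosts -> /24 (254 usable): 192.168.44.0/24
158 hosts -> /24 (254 usable): 192.168.45.0/24
115 hosts -> /25 (126 usable): 192.168.46.0/25
Allocation: 192.168.44.0/24 (160 hosts, 254 usable); 192.168.45.0/24 (158 hosts, 254 usable); 192.168.46.0/25 (115 hosts, 126 usable)


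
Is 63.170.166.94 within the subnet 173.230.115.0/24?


Subnet network: 173.230.115.0
Test IP AND mask: 63.170.166.0
No, 63.170.166.94 is not in 173.230.115.0/24


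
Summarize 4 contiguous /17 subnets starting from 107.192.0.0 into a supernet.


Original prefix: /17
Number of subnets: 4 = 2^2
New prefix = 17 - 2 = 15
Supernet: 107.192.0.0/15


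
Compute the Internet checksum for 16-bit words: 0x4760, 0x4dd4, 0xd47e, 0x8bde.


Sum all words (with carry folding):
+ 0x4760 = 0x4760
+ 0x4dd4 = 0x9534
+ 0xd47e = 0x69b3
+ 0x8bde = 0xf591
One's complement: ~0xf591
Checksum = 0x0a6e


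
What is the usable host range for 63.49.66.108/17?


Network: 63.49.0.0
Broadcast: 63.49.127.255
First usable = network + 1
Last usable = broadcast - 1
Range: 63.49.0.1 to 63.49.127.254


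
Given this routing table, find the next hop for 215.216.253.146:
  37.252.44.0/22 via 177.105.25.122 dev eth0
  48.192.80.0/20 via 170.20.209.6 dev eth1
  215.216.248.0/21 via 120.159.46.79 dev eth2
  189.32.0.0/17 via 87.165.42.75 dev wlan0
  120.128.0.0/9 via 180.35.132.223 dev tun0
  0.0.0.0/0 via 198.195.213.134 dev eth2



Longest prefix match for 215.216.253.146:
  /22 37.252.44.0: no
  /20 48.192.80.0: no
  /21 215.216.248.0: MATCH
  /17 189.32.0.0: no
  /9 120.128.0.0: no
  /0 0.0.0.0: MATCH
Selected: next-hop 120.159.46.79 via eth2 (matched /21)


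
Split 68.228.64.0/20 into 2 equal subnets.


New prefix = 20 + 1 = 21
Each subnet has 2048 addresses
  68.228.64.0/21
  68.228.72.0/21
Subnets: 68.228.64.0/21, 68.228.72.0/21


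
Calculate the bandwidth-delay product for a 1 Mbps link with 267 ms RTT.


BDP = bandwidth * RTT
= 1 Mbps * 267 ms
= 1 * 1e6 * 267 / 1000 bits
= 267000 bits
= 33375 bytes
= 32.5928 KB
BDP = 267000 bits (33375 bytes)


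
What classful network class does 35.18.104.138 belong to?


First octet: 35
Binary: 00100011
0xxxxxxx -> Class A (1-126)
Class A, default mask 255.0.0.0 (/8)


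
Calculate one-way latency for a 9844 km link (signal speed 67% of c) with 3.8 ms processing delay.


Speed = 0.67 * 3e5 km/s = 201000 km/s
Propagation delay = 9844 / 201000 = 0.049 s = 48.9751 ms
Processing delay = 3.8 ms
Total one-way latency = 52.7751 ms


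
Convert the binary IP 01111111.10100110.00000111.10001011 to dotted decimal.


01111111 = 127
10100110 = 166
00000111 = 7
10001011 = 139
IP: 127.166.7.139


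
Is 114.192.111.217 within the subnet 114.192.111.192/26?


Subnet network: 114.192.111.192
Test IP AND mask: 114.192.111.192
Yes, 114.192.111.217 is in 114.192.111.192/26


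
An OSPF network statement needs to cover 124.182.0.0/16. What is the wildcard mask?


Subnet mask: 255.255.0.0
Wildcard = 255.255.255.255 - subnet mask
255 - 255 = 0
255 - 255 = 0
255 - 0 = 255
255 - 0 = 255
Wildcard: 0.0.255.255


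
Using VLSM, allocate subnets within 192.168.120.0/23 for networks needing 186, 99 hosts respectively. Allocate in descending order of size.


186 hosts -> /24 (254 usable): 192.168.120.0/24
99 hosts -> /25 (126 usable): 192.168.121.0/25
Allocation: 192.168.120.0/24 (186 hosts, 254 usable); 192.168.121.0/25 (99 hosts, 126 usable)


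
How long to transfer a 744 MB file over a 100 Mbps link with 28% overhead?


Effective throughput = 100 * (1 - 28/100) = 72 Mbps
File size in Mb = 744 * 8 = 5952 Mb
Time = 5952 / 72
Time = 82.6667 seconds


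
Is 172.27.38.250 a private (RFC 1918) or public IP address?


RFC 1918 private ranges:
  10.0.0.0/8 (10.0.0.0 - 10.255.255.255)
  172.16.0.0/12 (172.16.0.0 - 172.31.255.255)
  192.168.0.0/16 (192.168.0.0 - 192.168.255.255)
Private (in 172.16.0.0/12)


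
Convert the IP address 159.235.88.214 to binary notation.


159 = 10011111
235 = 11101011
88 = 01011000
214 = 11010110
Binary: 10011111.11101011.01011000.11010110


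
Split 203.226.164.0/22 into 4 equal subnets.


New prefix = 22 + 2 = 24
Each subnet has 256 addresses
  203.226.164.0/24
  203.226.165.0/24
  203.226.166.0/24
  203.226.167.0/24
Subnets: 203.226.164.0/24, 203.226.165.0/24, 203.226.166.0/24, 203.226.167.0/24


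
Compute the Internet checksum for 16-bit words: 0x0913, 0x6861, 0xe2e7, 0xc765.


Sum all words (with carry folding):
+ 0x0913 = 0x0913
+ 0x6861 = 0x7174
+ 0xe2e7 = 0x545c
+ 0xc765 = 0x1bc2
One's complement: ~0x1bc2
Checksum = 0xe43d


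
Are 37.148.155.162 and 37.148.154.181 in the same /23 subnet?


Mask: 255.255.254.0
37.148.155.162 AND mask = 37.148.154.0
37.148.154.181 AND mask = 37.148.154.0
Yes, same subnet (37.148.154.0)


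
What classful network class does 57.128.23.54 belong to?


First octet: 57
Binary: 00111001
0xxxxxxx -> Class A (1-126)
Class A, default mask 255.0.0.0 (/8)


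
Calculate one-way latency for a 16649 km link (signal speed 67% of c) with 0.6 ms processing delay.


Speed = 0.67 * 3e5 km/s = 201000 km/s
Propagation delay = 16649 / 201000 = 0.0828 s = 82.8308 ms
Processing delay = 0.6 ms
Total one-way latency = 83.4308 ms


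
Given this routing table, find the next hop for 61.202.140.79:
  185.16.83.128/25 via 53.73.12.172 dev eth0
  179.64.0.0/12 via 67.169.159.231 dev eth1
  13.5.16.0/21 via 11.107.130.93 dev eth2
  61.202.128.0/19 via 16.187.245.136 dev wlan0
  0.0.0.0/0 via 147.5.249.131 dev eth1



Longest prefix match for 61.202.140.79:
  /25 185.16.83.128: no
  /12 179.64.0.0: no
  /21 13.5.16.0: no
  /19 61.202.128.0: MATCH
  /0 0.0.0.0: MATCH
Selected: next-hop 16.187.245.136 via wlan0 (matched /19)


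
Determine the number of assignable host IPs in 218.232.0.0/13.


Host bits = 32 - 13 = 19
Total addresses = 2^19 = 524288
Usable = total - 2 (network and broadcast)
Usable hosts: 524286


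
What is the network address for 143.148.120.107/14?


IP:   10001111.10010100.01111000.01101011
Mask: 11111111.11111100.00000000.00000000
AND operation:
Net:  10001111.10010100.00000000.00000000
Network: 143.148.0.0/14


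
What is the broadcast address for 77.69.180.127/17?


Network: 77.69.128.0/17
Host bits = 15
Set all host bits to 1:
Broadcast: 77.69.255.255


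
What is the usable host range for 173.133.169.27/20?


Network: 173.133.160.0
Broadcast: 173.133.175.255
First usable = network + 1
Last usable = broadcast - 1
Range: 173.133.160.1 to 173.133.175.254


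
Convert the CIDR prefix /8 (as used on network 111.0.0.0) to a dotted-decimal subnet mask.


/8 means 8 network bits, 24 host bits
Binary: 11111111000000000000000000000000
Mask: 255.0.0.0


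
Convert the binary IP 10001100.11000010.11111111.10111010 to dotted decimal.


10001100 = 140
11000010 = 194
11111111 = 255
10111010 = 186
IP: 140.194.255.186


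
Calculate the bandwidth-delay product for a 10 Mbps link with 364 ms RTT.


BDP = bandwidth * RTT
= 10 Mbps * 364 ms
= 10 * 1e6 * 364 / 1000 bits
= 3640000 bits
= 455000 bytes
= 444.3359 KB
BDP = 3640000 bits (455000 bytes)


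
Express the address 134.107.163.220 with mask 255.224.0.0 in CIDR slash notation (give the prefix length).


Binary: 11111111.11100000.00000000.00000000
Count leading 1s
Prefix: /11


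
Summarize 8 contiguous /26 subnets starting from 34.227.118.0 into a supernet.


Original prefix: /26
Number of subnets: 8 = 2^3
New prefix = 26 - 3 = 23
Supernet: 34.227.118.0/23


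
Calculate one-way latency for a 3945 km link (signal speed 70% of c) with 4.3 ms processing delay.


Speed = 0.7 * 3e5 km/s = 210000 km/s
Propagation delay = 3945 / 210000 = 0.0188 s = 18.7857 ms
Processing delay = 4.3 ms
Total one-way latency = 23.0857 ms


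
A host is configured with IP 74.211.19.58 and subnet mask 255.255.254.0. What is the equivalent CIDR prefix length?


Binary: 11111111.11111111.11111110.00000000
Count leading 1s
Prefix: /23


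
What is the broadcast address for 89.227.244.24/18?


Network: 89.227.192.0/18
Host bits = 14
Set all host bits to 1:
Broadcast: 89.227.255.255


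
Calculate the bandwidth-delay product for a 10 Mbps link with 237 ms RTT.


BDP = bandwidth * RTT
= 10 Mbps * 237 ms
= 10 * 1e6 * 237 / 1000 bits
= 2370000 bits
= 296250 bytes
= 289.3066 KB
BDP = 2370000 bits (296250 bytes)


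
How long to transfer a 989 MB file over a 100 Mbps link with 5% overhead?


Effective throughput = 100 * (1 - 5/100) = 95 Mbps
File size in Mb = 989 * 8 = 7912 Mb
Time = 7912 / 95
Time = 83.2842 seconds


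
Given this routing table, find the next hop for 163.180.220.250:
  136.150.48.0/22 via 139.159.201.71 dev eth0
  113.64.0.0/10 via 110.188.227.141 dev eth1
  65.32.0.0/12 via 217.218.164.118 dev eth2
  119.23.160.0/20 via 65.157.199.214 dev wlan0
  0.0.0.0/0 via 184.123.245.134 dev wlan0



Longest prefix match for 163.180.220.250:
  /22 136.150.48.0: no
  /10 113.64.0.0: no
  /12 65.32.0.0: no
  /20 119.23.160.0: no
  /0 0.0.0.0: MATCH
Selected: next-hop 184.123.245.134 via wlan0 (matched /0)


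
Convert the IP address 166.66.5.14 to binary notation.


166 = 10100110
66 = 01000010
5 = 00000101
14 = 00001110
Binary: 10100110.01000010.00000101.00001110


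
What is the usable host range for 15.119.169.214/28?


Network: 15.119.169.208
Broadcast: 15.119.169.223
First usable = network + 1
Last usable = broadcast - 1
Range: 15.119.169.209 to 15.119.169.222


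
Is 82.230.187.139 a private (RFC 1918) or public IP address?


RFC 1918 private ranges:
  10.0.0.0/8 (10.0.0.0 - 10.255.255.255)
  172.16.0.0/12 (172.16.0.0 - 172.31.255.255)
  192.168.0.0/16 (192.168.0.0 - 192.168.255.255)
Public (not in any RFC 1918 range)


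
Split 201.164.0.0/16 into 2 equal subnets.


New prefix = 16 + 1 = 17
Each subnet has 32768 addresses
  201.164.0.0/17
  201.164.128.0/17
Subnets: 201.164.0.0/17, 201.164.128.0/17


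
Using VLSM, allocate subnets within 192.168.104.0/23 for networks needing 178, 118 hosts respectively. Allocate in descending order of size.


178 hosts -> /24 (254 usable): 192.168.104.0/24
118 hosts -> /25 (126 usable): 192.168.105.0/25
Allocation: 192.168.104.0/24 (178 hosts, 254 usable); 192.168.105.0/25 (118 hosts, 126 usable)


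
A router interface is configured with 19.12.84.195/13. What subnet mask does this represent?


/13 means 13 network bits, 19 host bits
Binary: 11111111111110000000000000000000
Mask: 255.248.0.0


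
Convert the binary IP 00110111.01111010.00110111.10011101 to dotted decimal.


00110111 = 55
01111010 = 122
00110111 = 55
10011101 = 157
IP: 55.122.55.157


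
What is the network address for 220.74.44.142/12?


IP:   11011100.01001010.00101100.10001110
Mask: 11111111.11110000.00000000.00000000
AND operation:
Net:  11011100.01000000.00000000.00000000
Network: 220.64.0.0/12


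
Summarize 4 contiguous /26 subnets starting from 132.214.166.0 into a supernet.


Original prefix: /26
Number of subnets: 4 = 2^2
New prefix = 26 - 2 = 24
Supernet: 132.214.166.0/24


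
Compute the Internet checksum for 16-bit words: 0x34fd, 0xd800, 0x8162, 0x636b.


Sum all words (with carry folding):
+ 0x34fd = 0x34fd
+ 0xd800 = 0x0cfe
+ 0x8162 = 0x8e60
+ 0x636b = 0xf1cb
One's complement: ~0xf1cb
Checksum = 0x0e34


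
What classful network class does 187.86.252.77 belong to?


First octet: 187
Binary: 10111011
10xxxxxx -> Class B (128-191)
Class B, default mask 255.255.0.0 (/16)


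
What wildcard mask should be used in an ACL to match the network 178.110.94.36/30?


Subnet mask: 255.255.255.252
Wildcard = 255.255.255.255 - subnet mask
255 - 255 = 0
255 - 255 = 0
255 - 255 = 0
255 - 252 = 3
Wildcard: 0.0.0.3


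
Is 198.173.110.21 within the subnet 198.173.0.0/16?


Subnet network: 198.173.0.0
Test IP AND mask: 198.173.0.0
Yes, 198.173.110.21 is in 198.173.0.0/16


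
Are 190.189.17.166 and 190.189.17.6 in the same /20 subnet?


Mask: 255.255.240.0
190.189.17.166 AND mask = 190.189.16.0
190.189.17.6 AND mask = 190.189.16.0
Yes, same subnet (190.189.16.0)


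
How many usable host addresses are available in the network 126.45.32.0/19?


Host bits = 32 - 19 = 13
Total addresses = 2^13 = 8192
Usable = total - 2 (network and broadcast)
Usable hosts: 8190


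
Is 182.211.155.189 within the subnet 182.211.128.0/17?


Subnet network: 182.211.128.0
Test IP AND mask: 182.211.128.0
Yes, 182.211.155.189 is in 182.211.128.0/17


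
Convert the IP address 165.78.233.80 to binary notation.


165 = 10100101
78 = 01001110
233 = 11101001
80 = 01010000
Binary: 10100101.01001110.11101001.01010000


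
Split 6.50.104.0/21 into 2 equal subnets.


New prefix = 21 + 1 = 22
Each subnet has 1024 addresses
  6.50.104.0/22
  6.50.108.0/22
Subnets: 6.50.104.0/22, 6.50.108.0/22


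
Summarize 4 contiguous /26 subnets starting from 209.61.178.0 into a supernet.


Original prefix: /26
Number of subnets: 4 = 2^2
New prefix = 26 - 2 = 24
Supernet: 209.61.178.0/24


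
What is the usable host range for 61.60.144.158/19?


Network: 61.60.128.0
Broadcast: 61.60.159.255
First usable = network + 1
Last usable = broadcast - 1
Range: 61.60.128.1 to 61.60.159.254
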